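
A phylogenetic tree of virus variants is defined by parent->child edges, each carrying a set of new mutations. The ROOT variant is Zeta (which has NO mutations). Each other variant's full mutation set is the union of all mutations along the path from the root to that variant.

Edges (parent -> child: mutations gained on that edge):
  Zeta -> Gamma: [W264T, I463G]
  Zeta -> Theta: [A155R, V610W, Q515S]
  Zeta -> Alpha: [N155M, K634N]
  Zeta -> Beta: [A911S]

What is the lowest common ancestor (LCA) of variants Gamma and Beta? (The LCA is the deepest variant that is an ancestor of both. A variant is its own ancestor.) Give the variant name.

Path from root to Gamma: Zeta -> Gamma
  ancestors of Gamma: {Zeta, Gamma}
Path from root to Beta: Zeta -> Beta
  ancestors of Beta: {Zeta, Beta}
Common ancestors: {Zeta}
Walk up from Beta: Beta (not in ancestors of Gamma), Zeta (in ancestors of Gamma)
Deepest common ancestor (LCA) = Zeta

Answer: Zeta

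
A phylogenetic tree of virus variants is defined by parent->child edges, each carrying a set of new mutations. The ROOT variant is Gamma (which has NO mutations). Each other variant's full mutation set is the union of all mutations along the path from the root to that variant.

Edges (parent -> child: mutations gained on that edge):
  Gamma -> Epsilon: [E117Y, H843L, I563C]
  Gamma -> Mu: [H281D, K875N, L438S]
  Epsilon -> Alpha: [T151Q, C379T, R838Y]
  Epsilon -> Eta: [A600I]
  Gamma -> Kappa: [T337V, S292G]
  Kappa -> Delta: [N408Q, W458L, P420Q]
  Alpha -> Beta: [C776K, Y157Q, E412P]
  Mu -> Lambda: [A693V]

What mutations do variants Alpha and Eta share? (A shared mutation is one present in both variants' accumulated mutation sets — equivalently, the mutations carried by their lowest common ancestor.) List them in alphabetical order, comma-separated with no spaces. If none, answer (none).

Answer: E117Y,H843L,I563C

Derivation:
Accumulating mutations along path to Alpha:
  At Gamma: gained [] -> total []
  At Epsilon: gained ['E117Y', 'H843L', 'I563C'] -> total ['E117Y', 'H843L', 'I563C']
  At Alpha: gained ['T151Q', 'C379T', 'R838Y'] -> total ['C379T', 'E117Y', 'H843L', 'I563C', 'R838Y', 'T151Q']
Mutations(Alpha) = ['C379T', 'E117Y', 'H843L', 'I563C', 'R838Y', 'T151Q']
Accumulating mutations along path to Eta:
  At Gamma: gained [] -> total []
  At Epsilon: gained ['E117Y', 'H843L', 'I563C'] -> total ['E117Y', 'H843L', 'I563C']
  At Eta: gained ['A600I'] -> total ['A600I', 'E117Y', 'H843L', 'I563C']
Mutations(Eta) = ['A600I', 'E117Y', 'H843L', 'I563C']
Intersection: ['C379T', 'E117Y', 'H843L', 'I563C', 'R838Y', 'T151Q'] ∩ ['A600I', 'E117Y', 'H843L', 'I563C'] = ['E117Y', 'H843L', 'I563C']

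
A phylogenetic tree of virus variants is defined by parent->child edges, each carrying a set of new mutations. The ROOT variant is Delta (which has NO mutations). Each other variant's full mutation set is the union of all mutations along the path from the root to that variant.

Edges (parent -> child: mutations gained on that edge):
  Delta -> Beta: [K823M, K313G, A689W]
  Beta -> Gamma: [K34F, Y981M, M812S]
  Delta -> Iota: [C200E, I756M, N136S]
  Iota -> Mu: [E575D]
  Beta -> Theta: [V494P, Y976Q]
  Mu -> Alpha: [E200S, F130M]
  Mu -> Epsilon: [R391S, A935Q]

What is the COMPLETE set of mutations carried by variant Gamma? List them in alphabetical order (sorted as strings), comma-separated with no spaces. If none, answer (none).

At Delta: gained [] -> total []
At Beta: gained ['K823M', 'K313G', 'A689W'] -> total ['A689W', 'K313G', 'K823M']
At Gamma: gained ['K34F', 'Y981M', 'M812S'] -> total ['A689W', 'K313G', 'K34F', 'K823M', 'M812S', 'Y981M']

Answer: A689W,K313G,K34F,K823M,M812S,Y981M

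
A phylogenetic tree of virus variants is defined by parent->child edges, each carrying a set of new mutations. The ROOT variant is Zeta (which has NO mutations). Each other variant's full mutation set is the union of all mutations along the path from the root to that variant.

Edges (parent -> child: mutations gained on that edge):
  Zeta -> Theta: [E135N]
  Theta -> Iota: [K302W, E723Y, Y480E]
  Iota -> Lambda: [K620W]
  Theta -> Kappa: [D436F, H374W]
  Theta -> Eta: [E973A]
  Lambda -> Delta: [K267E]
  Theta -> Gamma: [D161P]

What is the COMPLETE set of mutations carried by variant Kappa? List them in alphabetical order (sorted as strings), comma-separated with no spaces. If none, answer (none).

At Zeta: gained [] -> total []
At Theta: gained ['E135N'] -> total ['E135N']
At Kappa: gained ['D436F', 'H374W'] -> total ['D436F', 'E135N', 'H374W']

Answer: D436F,E135N,H374W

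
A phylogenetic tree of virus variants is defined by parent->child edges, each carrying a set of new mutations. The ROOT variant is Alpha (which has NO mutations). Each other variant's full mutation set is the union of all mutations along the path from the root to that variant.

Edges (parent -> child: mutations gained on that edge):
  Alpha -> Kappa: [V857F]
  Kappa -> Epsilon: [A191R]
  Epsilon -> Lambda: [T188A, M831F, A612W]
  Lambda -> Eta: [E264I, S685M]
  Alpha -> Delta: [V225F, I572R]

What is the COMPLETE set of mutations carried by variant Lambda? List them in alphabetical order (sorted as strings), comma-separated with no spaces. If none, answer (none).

Answer: A191R,A612W,M831F,T188A,V857F

Derivation:
At Alpha: gained [] -> total []
At Kappa: gained ['V857F'] -> total ['V857F']
At Epsilon: gained ['A191R'] -> total ['A191R', 'V857F']
At Lambda: gained ['T188A', 'M831F', 'A612W'] -> total ['A191R', 'A612W', 'M831F', 'T188A', 'V857F']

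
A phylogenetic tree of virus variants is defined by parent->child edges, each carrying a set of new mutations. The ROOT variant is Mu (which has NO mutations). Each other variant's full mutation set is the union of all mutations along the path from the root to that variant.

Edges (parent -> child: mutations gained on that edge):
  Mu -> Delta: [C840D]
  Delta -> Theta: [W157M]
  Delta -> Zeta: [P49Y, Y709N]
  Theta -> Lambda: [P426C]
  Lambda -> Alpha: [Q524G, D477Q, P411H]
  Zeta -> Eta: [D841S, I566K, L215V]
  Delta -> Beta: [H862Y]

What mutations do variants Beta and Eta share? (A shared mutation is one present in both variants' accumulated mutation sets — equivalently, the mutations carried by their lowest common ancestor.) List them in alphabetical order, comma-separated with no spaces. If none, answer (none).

Accumulating mutations along path to Beta:
  At Mu: gained [] -> total []
  At Delta: gained ['C840D'] -> total ['C840D']
  At Beta: gained ['H862Y'] -> total ['C840D', 'H862Y']
Mutations(Beta) = ['C840D', 'H862Y']
Accumulating mutations along path to Eta:
  At Mu: gained [] -> total []
  At Delta: gained ['C840D'] -> total ['C840D']
  At Zeta: gained ['P49Y', 'Y709N'] -> total ['C840D', 'P49Y', 'Y709N']
  At Eta: gained ['D841S', 'I566K', 'L215V'] -> total ['C840D', 'D841S', 'I566K', 'L215V', 'P49Y', 'Y709N']
Mutations(Eta) = ['C840D', 'D841S', 'I566K', 'L215V', 'P49Y', 'Y709N']
Intersection: ['C840D', 'H862Y'] ∩ ['C840D', 'D841S', 'I566K', 'L215V', 'P49Y', 'Y709N'] = ['C840D']

Answer: C840D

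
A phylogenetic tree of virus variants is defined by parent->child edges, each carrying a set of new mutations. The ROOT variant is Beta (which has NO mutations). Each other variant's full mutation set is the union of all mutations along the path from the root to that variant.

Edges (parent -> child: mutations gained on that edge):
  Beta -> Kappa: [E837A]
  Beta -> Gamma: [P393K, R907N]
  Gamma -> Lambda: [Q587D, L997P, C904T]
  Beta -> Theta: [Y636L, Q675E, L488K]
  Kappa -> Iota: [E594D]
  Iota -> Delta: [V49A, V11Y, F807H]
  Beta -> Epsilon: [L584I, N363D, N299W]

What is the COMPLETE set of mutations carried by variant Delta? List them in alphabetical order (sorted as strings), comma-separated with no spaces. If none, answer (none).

At Beta: gained [] -> total []
At Kappa: gained ['E837A'] -> total ['E837A']
At Iota: gained ['E594D'] -> total ['E594D', 'E837A']
At Delta: gained ['V49A', 'V11Y', 'F807H'] -> total ['E594D', 'E837A', 'F807H', 'V11Y', 'V49A']

Answer: E594D,E837A,F807H,V11Y,V49A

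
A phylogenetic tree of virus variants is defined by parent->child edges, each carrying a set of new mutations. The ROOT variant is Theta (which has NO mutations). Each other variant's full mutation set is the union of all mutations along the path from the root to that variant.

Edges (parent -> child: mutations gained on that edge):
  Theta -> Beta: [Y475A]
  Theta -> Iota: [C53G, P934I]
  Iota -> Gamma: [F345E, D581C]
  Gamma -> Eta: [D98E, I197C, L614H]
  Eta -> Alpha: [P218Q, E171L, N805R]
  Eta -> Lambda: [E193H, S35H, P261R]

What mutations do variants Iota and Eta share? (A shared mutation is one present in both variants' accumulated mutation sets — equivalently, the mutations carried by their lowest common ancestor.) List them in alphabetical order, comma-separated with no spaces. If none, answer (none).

Answer: C53G,P934I

Derivation:
Accumulating mutations along path to Iota:
  At Theta: gained [] -> total []
  At Iota: gained ['C53G', 'P934I'] -> total ['C53G', 'P934I']
Mutations(Iota) = ['C53G', 'P934I']
Accumulating mutations along path to Eta:
  At Theta: gained [] -> total []
  At Iota: gained ['C53G', 'P934I'] -> total ['C53G', 'P934I']
  At Gamma: gained ['F345E', 'D581C'] -> total ['C53G', 'D581C', 'F345E', 'P934I']
  At Eta: gained ['D98E', 'I197C', 'L614H'] -> total ['C53G', 'D581C', 'D98E', 'F345E', 'I197C', 'L614H', 'P934I']
Mutations(Eta) = ['C53G', 'D581C', 'D98E', 'F345E', 'I197C', 'L614H', 'P934I']
Intersection: ['C53G', 'P934I'] ∩ ['C53G', 'D581C', 'D98E', 'F345E', 'I197C', 'L614H', 'P934I'] = ['C53G', 'P934I']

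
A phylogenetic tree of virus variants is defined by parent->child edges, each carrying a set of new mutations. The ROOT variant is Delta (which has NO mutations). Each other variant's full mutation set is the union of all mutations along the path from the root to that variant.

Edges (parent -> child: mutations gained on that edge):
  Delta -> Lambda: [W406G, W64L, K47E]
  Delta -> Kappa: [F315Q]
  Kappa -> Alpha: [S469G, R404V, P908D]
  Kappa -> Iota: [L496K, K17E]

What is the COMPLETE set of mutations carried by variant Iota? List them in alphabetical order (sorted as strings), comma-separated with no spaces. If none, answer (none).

At Delta: gained [] -> total []
At Kappa: gained ['F315Q'] -> total ['F315Q']
At Iota: gained ['L496K', 'K17E'] -> total ['F315Q', 'K17E', 'L496K']

Answer: F315Q,K17E,L496K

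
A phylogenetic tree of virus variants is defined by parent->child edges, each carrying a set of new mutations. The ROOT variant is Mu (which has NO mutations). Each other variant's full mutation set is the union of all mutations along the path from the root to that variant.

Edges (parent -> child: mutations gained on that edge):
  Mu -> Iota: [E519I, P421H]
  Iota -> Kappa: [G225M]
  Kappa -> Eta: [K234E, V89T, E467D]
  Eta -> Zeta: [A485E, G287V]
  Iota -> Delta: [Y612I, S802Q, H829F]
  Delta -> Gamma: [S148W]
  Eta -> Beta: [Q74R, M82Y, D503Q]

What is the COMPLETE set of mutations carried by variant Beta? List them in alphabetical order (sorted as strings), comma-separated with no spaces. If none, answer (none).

At Mu: gained [] -> total []
At Iota: gained ['E519I', 'P421H'] -> total ['E519I', 'P421H']
At Kappa: gained ['G225M'] -> total ['E519I', 'G225M', 'P421H']
At Eta: gained ['K234E', 'V89T', 'E467D'] -> total ['E467D', 'E519I', 'G225M', 'K234E', 'P421H', 'V89T']
At Beta: gained ['Q74R', 'M82Y', 'D503Q'] -> total ['D503Q', 'E467D', 'E519I', 'G225M', 'K234E', 'M82Y', 'P421H', 'Q74R', 'V89T']

Answer: D503Q,E467D,E519I,G225M,K234E,M82Y,P421H,Q74R,V89T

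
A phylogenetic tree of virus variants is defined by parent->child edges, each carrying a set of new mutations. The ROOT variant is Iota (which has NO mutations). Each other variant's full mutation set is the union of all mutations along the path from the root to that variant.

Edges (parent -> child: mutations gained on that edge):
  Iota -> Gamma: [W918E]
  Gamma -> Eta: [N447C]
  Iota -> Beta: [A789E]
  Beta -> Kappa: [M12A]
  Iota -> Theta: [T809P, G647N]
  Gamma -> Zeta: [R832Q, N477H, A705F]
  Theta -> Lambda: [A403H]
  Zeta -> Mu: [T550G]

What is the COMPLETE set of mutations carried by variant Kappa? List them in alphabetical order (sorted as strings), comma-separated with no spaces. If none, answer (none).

Answer: A789E,M12A

Derivation:
At Iota: gained [] -> total []
At Beta: gained ['A789E'] -> total ['A789E']
At Kappa: gained ['M12A'] -> total ['A789E', 'M12A']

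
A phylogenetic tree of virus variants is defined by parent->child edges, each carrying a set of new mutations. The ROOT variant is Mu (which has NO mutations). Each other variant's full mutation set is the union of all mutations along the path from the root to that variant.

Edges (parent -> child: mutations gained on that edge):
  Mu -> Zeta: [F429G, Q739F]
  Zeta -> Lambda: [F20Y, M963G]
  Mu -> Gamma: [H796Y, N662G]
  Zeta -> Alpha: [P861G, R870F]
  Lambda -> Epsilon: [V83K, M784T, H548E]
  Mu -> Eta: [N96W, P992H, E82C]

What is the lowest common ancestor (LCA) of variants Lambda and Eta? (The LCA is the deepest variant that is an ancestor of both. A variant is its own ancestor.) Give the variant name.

Answer: Mu

Derivation:
Path from root to Lambda: Mu -> Zeta -> Lambda
  ancestors of Lambda: {Mu, Zeta, Lambda}
Path from root to Eta: Mu -> Eta
  ancestors of Eta: {Mu, Eta}
Common ancestors: {Mu}
Walk up from Eta: Eta (not in ancestors of Lambda), Mu (in ancestors of Lambda)
Deepest common ancestor (LCA) = Mu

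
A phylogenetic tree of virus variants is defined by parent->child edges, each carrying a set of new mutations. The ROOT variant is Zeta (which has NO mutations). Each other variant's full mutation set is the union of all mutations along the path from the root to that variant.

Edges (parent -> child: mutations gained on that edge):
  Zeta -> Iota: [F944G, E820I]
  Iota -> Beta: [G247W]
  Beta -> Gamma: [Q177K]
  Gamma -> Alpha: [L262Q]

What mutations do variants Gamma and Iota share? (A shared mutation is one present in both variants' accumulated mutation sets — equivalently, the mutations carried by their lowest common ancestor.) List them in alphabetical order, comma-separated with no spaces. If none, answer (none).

Accumulating mutations along path to Gamma:
  At Zeta: gained [] -> total []
  At Iota: gained ['F944G', 'E820I'] -> total ['E820I', 'F944G']
  At Beta: gained ['G247W'] -> total ['E820I', 'F944G', 'G247W']
  At Gamma: gained ['Q177K'] -> total ['E820I', 'F944G', 'G247W', 'Q177K']
Mutations(Gamma) = ['E820I', 'F944G', 'G247W', 'Q177K']
Accumulating mutations along path to Iota:
  At Zeta: gained [] -> total []
  At Iota: gained ['F944G', 'E820I'] -> total ['E820I', 'F944G']
Mutations(Iota) = ['E820I', 'F944G']
Intersection: ['E820I', 'F944G', 'G247W', 'Q177K'] ∩ ['E820I', 'F944G'] = ['E820I', 'F944G']

Answer: E820I,F944G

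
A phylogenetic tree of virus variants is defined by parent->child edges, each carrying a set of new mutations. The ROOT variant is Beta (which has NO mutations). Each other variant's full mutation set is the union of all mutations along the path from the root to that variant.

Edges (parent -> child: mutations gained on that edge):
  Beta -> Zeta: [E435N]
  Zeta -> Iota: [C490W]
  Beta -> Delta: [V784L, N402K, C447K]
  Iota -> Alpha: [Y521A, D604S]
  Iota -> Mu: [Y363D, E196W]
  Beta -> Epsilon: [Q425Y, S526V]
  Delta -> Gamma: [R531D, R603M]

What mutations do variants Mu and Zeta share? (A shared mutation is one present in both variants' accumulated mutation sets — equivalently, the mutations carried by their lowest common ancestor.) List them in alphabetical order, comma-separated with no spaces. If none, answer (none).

Answer: E435N

Derivation:
Accumulating mutations along path to Mu:
  At Beta: gained [] -> total []
  At Zeta: gained ['E435N'] -> total ['E435N']
  At Iota: gained ['C490W'] -> total ['C490W', 'E435N']
  At Mu: gained ['Y363D', 'E196W'] -> total ['C490W', 'E196W', 'E435N', 'Y363D']
Mutations(Mu) = ['C490W', 'E196W', 'E435N', 'Y363D']
Accumulating mutations along path to Zeta:
  At Beta: gained [] -> total []
  At Zeta: gained ['E435N'] -> total ['E435N']
Mutations(Zeta) = ['E435N']
Intersection: ['C490W', 'E196W', 'E435N', 'Y363D'] ∩ ['E435N'] = ['E435N']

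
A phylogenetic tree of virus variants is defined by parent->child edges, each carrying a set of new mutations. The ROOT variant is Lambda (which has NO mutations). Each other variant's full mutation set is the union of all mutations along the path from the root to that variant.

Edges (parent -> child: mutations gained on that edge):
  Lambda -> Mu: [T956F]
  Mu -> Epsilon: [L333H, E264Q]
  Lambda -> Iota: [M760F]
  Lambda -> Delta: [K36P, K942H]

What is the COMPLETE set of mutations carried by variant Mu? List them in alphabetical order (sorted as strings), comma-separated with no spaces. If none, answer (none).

Answer: T956F

Derivation:
At Lambda: gained [] -> total []
At Mu: gained ['T956F'] -> total ['T956F']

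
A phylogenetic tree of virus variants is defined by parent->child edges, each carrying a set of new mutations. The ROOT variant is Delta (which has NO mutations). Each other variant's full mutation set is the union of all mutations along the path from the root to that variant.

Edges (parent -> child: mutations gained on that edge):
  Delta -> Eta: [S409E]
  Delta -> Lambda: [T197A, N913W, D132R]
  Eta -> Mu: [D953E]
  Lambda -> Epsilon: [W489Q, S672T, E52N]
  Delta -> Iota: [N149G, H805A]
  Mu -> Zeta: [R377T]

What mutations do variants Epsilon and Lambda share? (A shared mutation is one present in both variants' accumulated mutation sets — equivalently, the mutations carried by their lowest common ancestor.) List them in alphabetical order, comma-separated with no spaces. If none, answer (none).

Accumulating mutations along path to Epsilon:
  At Delta: gained [] -> total []
  At Lambda: gained ['T197A', 'N913W', 'D132R'] -> total ['D132R', 'N913W', 'T197A']
  At Epsilon: gained ['W489Q', 'S672T', 'E52N'] -> total ['D132R', 'E52N', 'N913W', 'S672T', 'T197A', 'W489Q']
Mutations(Epsilon) = ['D132R', 'E52N', 'N913W', 'S672T', 'T197A', 'W489Q']
Accumulating mutations along path to Lambda:
  At Delta: gained [] -> total []
  At Lambda: gained ['T197A', 'N913W', 'D132R'] -> total ['D132R', 'N913W', 'T197A']
Mutations(Lambda) = ['D132R', 'N913W', 'T197A']
Intersection: ['D132R', 'E52N', 'N913W', 'S672T', 'T197A', 'W489Q'] ∩ ['D132R', 'N913W', 'T197A'] = ['D132R', 'N913W', 'T197A']

Answer: D132R,N913W,T197A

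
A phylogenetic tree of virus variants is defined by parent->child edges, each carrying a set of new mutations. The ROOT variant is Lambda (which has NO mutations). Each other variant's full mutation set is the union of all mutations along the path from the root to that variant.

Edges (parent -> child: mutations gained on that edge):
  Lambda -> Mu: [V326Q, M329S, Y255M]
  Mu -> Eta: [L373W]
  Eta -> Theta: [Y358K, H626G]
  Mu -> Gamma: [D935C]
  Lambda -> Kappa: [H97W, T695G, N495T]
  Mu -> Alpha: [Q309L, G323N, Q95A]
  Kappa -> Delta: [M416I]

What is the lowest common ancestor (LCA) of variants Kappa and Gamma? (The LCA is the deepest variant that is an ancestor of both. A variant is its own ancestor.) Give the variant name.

Path from root to Kappa: Lambda -> Kappa
  ancestors of Kappa: {Lambda, Kappa}
Path from root to Gamma: Lambda -> Mu -> Gamma
  ancestors of Gamma: {Lambda, Mu, Gamma}
Common ancestors: {Lambda}
Walk up from Gamma: Gamma (not in ancestors of Kappa), Mu (not in ancestors of Kappa), Lambda (in ancestors of Kappa)
Deepest common ancestor (LCA) = Lambda

Answer: Lambda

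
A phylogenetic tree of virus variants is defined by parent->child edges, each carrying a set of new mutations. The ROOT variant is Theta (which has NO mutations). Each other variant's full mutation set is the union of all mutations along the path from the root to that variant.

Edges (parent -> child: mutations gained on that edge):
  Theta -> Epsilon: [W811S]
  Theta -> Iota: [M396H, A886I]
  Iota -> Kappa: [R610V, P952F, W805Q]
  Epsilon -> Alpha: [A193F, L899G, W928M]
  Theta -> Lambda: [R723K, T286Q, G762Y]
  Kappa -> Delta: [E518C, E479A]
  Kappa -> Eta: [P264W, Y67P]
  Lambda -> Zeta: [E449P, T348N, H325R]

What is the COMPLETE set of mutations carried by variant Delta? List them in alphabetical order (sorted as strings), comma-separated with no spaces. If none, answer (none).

Answer: A886I,E479A,E518C,M396H,P952F,R610V,W805Q

Derivation:
At Theta: gained [] -> total []
At Iota: gained ['M396H', 'A886I'] -> total ['A886I', 'M396H']
At Kappa: gained ['R610V', 'P952F', 'W805Q'] -> total ['A886I', 'M396H', 'P952F', 'R610V', 'W805Q']
At Delta: gained ['E518C', 'E479A'] -> total ['A886I', 'E479A', 'E518C', 'M396H', 'P952F', 'R610V', 'W805Q']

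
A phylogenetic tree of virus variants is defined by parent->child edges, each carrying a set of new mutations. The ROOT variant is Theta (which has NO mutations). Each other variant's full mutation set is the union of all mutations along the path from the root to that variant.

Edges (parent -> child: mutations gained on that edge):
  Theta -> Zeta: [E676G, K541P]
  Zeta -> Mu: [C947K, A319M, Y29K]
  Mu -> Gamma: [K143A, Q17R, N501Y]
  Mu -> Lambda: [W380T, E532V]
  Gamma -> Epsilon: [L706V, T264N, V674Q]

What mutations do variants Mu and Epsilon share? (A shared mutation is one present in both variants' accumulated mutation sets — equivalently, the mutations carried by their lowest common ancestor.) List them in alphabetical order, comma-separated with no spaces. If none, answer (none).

Accumulating mutations along path to Mu:
  At Theta: gained [] -> total []
  At Zeta: gained ['E676G', 'K541P'] -> total ['E676G', 'K541P']
  At Mu: gained ['C947K', 'A319M', 'Y29K'] -> total ['A319M', 'C947K', 'E676G', 'K541P', 'Y29K']
Mutations(Mu) = ['A319M', 'C947K', 'E676G', 'K541P', 'Y29K']
Accumulating mutations along path to Epsilon:
  At Theta: gained [] -> total []
  At Zeta: gained ['E676G', 'K541P'] -> total ['E676G', 'K541P']
  At Mu: gained ['C947K', 'A319M', 'Y29K'] -> total ['A319M', 'C947K', 'E676G', 'K541P', 'Y29K']
  At Gamma: gained ['K143A', 'Q17R', 'N501Y'] -> total ['A319M', 'C947K', 'E676G', 'K143A', 'K541P', 'N501Y', 'Q17R', 'Y29K']
  At Epsilon: gained ['L706V', 'T264N', 'V674Q'] -> total ['A319M', 'C947K', 'E676G', 'K143A', 'K541P', 'L706V', 'N501Y', 'Q17R', 'T264N', 'V674Q', 'Y29K']
Mutations(Epsilon) = ['A319M', 'C947K', 'E676G', 'K143A', 'K541P', 'L706V', 'N501Y', 'Q17R', 'T264N', 'V674Q', 'Y29K']
Intersection: ['A319M', 'C947K', 'E676G', 'K541P', 'Y29K'] ∩ ['A319M', 'C947K', 'E676G', 'K143A', 'K541P', 'L706V', 'N501Y', 'Q17R', 'T264N', 'V674Q', 'Y29K'] = ['A319M', 'C947K', 'E676G', 'K541P', 'Y29K']

Answer: A319M,C947K,E676G,K541P,Y29K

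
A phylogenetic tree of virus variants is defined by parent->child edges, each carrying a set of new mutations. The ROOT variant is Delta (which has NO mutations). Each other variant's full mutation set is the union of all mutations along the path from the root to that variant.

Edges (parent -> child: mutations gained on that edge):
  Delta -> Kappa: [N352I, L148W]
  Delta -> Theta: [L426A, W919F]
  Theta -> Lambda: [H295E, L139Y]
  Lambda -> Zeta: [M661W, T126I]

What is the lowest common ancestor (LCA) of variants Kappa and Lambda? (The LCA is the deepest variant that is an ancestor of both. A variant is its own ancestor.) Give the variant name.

Path from root to Kappa: Delta -> Kappa
  ancestors of Kappa: {Delta, Kappa}
Path from root to Lambda: Delta -> Theta -> Lambda
  ancestors of Lambda: {Delta, Theta, Lambda}
Common ancestors: {Delta}
Walk up from Lambda: Lambda (not in ancestors of Kappa), Theta (not in ancestors of Kappa), Delta (in ancestors of Kappa)
Deepest common ancestor (LCA) = Delta

Answer: Delta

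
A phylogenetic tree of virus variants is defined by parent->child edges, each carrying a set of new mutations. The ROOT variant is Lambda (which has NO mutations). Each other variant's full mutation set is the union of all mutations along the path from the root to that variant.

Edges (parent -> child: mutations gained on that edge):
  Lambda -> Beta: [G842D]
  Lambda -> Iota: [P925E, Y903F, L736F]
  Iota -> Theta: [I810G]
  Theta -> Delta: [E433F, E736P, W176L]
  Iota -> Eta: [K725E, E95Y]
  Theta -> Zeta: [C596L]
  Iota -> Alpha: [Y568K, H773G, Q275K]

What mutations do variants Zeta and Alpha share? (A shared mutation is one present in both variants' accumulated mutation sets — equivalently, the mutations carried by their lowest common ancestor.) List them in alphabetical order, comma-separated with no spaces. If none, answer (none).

Accumulating mutations along path to Zeta:
  At Lambda: gained [] -> total []
  At Iota: gained ['P925E', 'Y903F', 'L736F'] -> total ['L736F', 'P925E', 'Y903F']
  At Theta: gained ['I810G'] -> total ['I810G', 'L736F', 'P925E', 'Y903F']
  At Zeta: gained ['C596L'] -> total ['C596L', 'I810G', 'L736F', 'P925E', 'Y903F']
Mutations(Zeta) = ['C596L', 'I810G', 'L736F', 'P925E', 'Y903F']
Accumulating mutations along path to Alpha:
  At Lambda: gained [] -> total []
  At Iota: gained ['P925E', 'Y903F', 'L736F'] -> total ['L736F', 'P925E', 'Y903F']
  At Alpha: gained ['Y568K', 'H773G', 'Q275K'] -> total ['H773G', 'L736F', 'P925E', 'Q275K', 'Y568K', 'Y903F']
Mutations(Alpha) = ['H773G', 'L736F', 'P925E', 'Q275K', 'Y568K', 'Y903F']
Intersection: ['C596L', 'I810G', 'L736F', 'P925E', 'Y903F'] ∩ ['H773G', 'L736F', 'P925E', 'Q275K', 'Y568K', 'Y903F'] = ['L736F', 'P925E', 'Y903F']

Answer: L736F,P925E,Y903F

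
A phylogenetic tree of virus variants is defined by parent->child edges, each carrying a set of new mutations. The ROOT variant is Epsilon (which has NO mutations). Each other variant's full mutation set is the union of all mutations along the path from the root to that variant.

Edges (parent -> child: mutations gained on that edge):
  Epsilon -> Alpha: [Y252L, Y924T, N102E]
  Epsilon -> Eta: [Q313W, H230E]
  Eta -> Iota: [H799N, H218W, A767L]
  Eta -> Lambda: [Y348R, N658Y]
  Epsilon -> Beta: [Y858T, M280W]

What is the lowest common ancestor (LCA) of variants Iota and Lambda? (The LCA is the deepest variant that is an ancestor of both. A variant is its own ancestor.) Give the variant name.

Path from root to Iota: Epsilon -> Eta -> Iota
  ancestors of Iota: {Epsilon, Eta, Iota}
Path from root to Lambda: Epsilon -> Eta -> Lambda
  ancestors of Lambda: {Epsilon, Eta, Lambda}
Common ancestors: {Epsilon, Eta}
Walk up from Lambda: Lambda (not in ancestors of Iota), Eta (in ancestors of Iota), Epsilon (in ancestors of Iota)
Deepest common ancestor (LCA) = Eta

Answer: Eta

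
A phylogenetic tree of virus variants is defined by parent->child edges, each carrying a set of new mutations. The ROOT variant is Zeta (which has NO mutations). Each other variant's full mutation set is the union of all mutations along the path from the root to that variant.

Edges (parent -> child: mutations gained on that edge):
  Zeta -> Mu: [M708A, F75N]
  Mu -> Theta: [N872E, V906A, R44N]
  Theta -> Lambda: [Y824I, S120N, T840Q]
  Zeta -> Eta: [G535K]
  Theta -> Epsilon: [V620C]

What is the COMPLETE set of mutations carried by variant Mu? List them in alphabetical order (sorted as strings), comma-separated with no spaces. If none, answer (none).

Answer: F75N,M708A

Derivation:
At Zeta: gained [] -> total []
At Mu: gained ['M708A', 'F75N'] -> total ['F75N', 'M708A']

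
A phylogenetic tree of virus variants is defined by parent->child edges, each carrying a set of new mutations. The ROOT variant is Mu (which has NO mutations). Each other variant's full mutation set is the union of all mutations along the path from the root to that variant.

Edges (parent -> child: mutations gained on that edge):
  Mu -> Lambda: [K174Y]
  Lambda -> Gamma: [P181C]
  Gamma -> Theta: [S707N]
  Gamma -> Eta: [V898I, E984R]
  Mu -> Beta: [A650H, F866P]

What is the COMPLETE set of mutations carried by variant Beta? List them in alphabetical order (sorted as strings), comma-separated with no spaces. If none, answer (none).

At Mu: gained [] -> total []
At Beta: gained ['A650H', 'F866P'] -> total ['A650H', 'F866P']

Answer: A650H,F866P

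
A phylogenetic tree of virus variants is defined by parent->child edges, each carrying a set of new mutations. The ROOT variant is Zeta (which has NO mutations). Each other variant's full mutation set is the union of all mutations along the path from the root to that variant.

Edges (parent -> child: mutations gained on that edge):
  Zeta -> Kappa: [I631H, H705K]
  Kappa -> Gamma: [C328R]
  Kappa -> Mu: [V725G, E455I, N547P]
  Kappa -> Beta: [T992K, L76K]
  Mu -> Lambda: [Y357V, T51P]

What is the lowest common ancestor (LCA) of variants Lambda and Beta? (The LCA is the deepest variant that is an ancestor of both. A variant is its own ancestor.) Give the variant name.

Answer: Kappa

Derivation:
Path from root to Lambda: Zeta -> Kappa -> Mu -> Lambda
  ancestors of Lambda: {Zeta, Kappa, Mu, Lambda}
Path from root to Beta: Zeta -> Kappa -> Beta
  ancestors of Beta: {Zeta, Kappa, Beta}
Common ancestors: {Zeta, Kappa}
Walk up from Beta: Beta (not in ancestors of Lambda), Kappa (in ancestors of Lambda), Zeta (in ancestors of Lambda)
Deepest common ancestor (LCA) = Kappa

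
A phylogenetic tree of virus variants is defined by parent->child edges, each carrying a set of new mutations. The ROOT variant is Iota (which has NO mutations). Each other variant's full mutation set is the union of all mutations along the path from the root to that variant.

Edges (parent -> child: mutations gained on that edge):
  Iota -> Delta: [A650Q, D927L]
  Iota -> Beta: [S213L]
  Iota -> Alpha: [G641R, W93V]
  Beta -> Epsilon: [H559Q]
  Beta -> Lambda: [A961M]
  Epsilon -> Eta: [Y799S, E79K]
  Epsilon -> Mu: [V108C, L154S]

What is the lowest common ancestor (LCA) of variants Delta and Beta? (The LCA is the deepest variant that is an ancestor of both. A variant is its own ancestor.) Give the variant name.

Path from root to Delta: Iota -> Delta
  ancestors of Delta: {Iota, Delta}
Path from root to Beta: Iota -> Beta
  ancestors of Beta: {Iota, Beta}
Common ancestors: {Iota}
Walk up from Beta: Beta (not in ancestors of Delta), Iota (in ancestors of Delta)
Deepest common ancestor (LCA) = Iota

Answer: Iota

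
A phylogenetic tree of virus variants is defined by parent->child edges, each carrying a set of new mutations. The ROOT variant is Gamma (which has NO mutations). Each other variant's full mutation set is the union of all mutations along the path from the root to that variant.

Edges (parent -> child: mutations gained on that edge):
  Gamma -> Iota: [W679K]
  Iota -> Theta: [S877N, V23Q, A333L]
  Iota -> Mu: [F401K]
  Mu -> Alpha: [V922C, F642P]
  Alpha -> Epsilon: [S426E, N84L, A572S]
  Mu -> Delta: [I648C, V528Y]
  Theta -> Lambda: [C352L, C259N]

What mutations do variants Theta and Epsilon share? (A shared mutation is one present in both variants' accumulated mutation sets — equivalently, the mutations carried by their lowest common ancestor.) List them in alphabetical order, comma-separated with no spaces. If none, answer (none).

Accumulating mutations along path to Theta:
  At Gamma: gained [] -> total []
  At Iota: gained ['W679K'] -> total ['W679K']
  At Theta: gained ['S877N', 'V23Q', 'A333L'] -> total ['A333L', 'S877N', 'V23Q', 'W679K']
Mutations(Theta) = ['A333L', 'S877N', 'V23Q', 'W679K']
Accumulating mutations along path to Epsilon:
  At Gamma: gained [] -> total []
  At Iota: gained ['W679K'] -> total ['W679K']
  At Mu: gained ['F401K'] -> total ['F401K', 'W679K']
  At Alpha: gained ['V922C', 'F642P'] -> total ['F401K', 'F642P', 'V922C', 'W679K']
  At Epsilon: gained ['S426E', 'N84L', 'A572S'] -> total ['A572S', 'F401K', 'F642P', 'N84L', 'S426E', 'V922C', 'W679K']
Mutations(Epsilon) = ['A572S', 'F401K', 'F642P', 'N84L', 'S426E', 'V922C', 'W679K']
Intersection: ['A333L', 'S877N', 'V23Q', 'W679K'] ∩ ['A572S', 'F401K', 'F642P', 'N84L', 'S426E', 'V922C', 'W679K'] = ['W679K']

Answer: W679K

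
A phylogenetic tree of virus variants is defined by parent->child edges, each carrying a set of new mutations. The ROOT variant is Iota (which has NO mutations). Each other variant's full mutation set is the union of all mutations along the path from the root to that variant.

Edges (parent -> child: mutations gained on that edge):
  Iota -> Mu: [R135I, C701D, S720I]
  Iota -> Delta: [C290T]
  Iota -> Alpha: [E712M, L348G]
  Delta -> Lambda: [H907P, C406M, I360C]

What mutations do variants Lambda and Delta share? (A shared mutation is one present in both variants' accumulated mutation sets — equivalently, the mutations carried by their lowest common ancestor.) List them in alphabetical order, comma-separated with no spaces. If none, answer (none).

Accumulating mutations along path to Lambda:
  At Iota: gained [] -> total []
  At Delta: gained ['C290T'] -> total ['C290T']
  At Lambda: gained ['H907P', 'C406M', 'I360C'] -> total ['C290T', 'C406M', 'H907P', 'I360C']
Mutations(Lambda) = ['C290T', 'C406M', 'H907P', 'I360C']
Accumulating mutations along path to Delta:
  At Iota: gained [] -> total []
  At Delta: gained ['C290T'] -> total ['C290T']
Mutations(Delta) = ['C290T']
Intersection: ['C290T', 'C406M', 'H907P', 'I360C'] ∩ ['C290T'] = ['C290T']

Answer: C290T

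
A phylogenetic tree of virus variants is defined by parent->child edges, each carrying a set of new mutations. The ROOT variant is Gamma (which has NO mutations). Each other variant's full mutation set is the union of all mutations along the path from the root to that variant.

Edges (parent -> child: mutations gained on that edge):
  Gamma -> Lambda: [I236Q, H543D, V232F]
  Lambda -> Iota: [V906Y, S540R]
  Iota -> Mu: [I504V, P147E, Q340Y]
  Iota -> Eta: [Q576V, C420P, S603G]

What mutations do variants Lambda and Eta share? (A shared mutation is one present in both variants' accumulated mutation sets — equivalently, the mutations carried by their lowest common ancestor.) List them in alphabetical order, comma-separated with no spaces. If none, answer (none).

Answer: H543D,I236Q,V232F

Derivation:
Accumulating mutations along path to Lambda:
  At Gamma: gained [] -> total []
  At Lambda: gained ['I236Q', 'H543D', 'V232F'] -> total ['H543D', 'I236Q', 'V232F']
Mutations(Lambda) = ['H543D', 'I236Q', 'V232F']
Accumulating mutations along path to Eta:
  At Gamma: gained [] -> total []
  At Lambda: gained ['I236Q', 'H543D', 'V232F'] -> total ['H543D', 'I236Q', 'V232F']
  At Iota: gained ['V906Y', 'S540R'] -> total ['H543D', 'I236Q', 'S540R', 'V232F', 'V906Y']
  At Eta: gained ['Q576V', 'C420P', 'S603G'] -> total ['C420P', 'H543D', 'I236Q', 'Q576V', 'S540R', 'S603G', 'V232F', 'V906Y']
Mutations(Eta) = ['C420P', 'H543D', 'I236Q', 'Q576V', 'S540R', 'S603G', 'V232F', 'V906Y']
Intersection: ['H543D', 'I236Q', 'V232F'] ∩ ['C420P', 'H543D', 'I236Q', 'Q576V', 'S540R', 'S603G', 'V232F', 'V906Y'] = ['H543D', 'I236Q', 'V232F']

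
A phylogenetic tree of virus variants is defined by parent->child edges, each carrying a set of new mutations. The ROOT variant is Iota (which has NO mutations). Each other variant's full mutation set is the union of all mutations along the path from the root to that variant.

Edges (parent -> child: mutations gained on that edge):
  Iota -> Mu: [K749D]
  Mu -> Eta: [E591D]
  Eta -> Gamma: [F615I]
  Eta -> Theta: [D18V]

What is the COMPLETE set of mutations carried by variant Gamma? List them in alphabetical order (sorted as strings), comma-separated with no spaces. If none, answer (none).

At Iota: gained [] -> total []
At Mu: gained ['K749D'] -> total ['K749D']
At Eta: gained ['E591D'] -> total ['E591D', 'K749D']
At Gamma: gained ['F615I'] -> total ['E591D', 'F615I', 'K749D']

Answer: E591D,F615I,K749D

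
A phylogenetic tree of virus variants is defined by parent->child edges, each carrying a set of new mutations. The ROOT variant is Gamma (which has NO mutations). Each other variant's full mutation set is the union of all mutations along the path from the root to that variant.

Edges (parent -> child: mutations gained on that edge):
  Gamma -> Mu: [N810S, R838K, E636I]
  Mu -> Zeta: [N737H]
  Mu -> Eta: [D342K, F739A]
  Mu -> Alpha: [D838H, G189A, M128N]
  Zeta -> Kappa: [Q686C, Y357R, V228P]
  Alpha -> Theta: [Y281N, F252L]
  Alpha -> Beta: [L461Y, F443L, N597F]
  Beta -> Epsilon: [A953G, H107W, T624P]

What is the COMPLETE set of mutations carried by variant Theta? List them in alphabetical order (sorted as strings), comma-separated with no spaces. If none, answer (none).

At Gamma: gained [] -> total []
At Mu: gained ['N810S', 'R838K', 'E636I'] -> total ['E636I', 'N810S', 'R838K']
At Alpha: gained ['D838H', 'G189A', 'M128N'] -> total ['D838H', 'E636I', 'G189A', 'M128N', 'N810S', 'R838K']
At Theta: gained ['Y281N', 'F252L'] -> total ['D838H', 'E636I', 'F252L', 'G189A', 'M128N', 'N810S', 'R838K', 'Y281N']

Answer: D838H,E636I,F252L,G189A,M128N,N810S,R838K,Y281N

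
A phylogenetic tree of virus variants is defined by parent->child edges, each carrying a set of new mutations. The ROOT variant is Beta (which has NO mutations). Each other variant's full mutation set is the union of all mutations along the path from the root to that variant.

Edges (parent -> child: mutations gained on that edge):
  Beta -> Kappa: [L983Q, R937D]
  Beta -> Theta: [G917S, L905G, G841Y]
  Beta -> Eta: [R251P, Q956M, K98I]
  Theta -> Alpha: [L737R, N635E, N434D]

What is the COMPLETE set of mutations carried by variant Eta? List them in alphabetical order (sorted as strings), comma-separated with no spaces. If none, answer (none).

At Beta: gained [] -> total []
At Eta: gained ['R251P', 'Q956M', 'K98I'] -> total ['K98I', 'Q956M', 'R251P']

Answer: K98I,Q956M,R251P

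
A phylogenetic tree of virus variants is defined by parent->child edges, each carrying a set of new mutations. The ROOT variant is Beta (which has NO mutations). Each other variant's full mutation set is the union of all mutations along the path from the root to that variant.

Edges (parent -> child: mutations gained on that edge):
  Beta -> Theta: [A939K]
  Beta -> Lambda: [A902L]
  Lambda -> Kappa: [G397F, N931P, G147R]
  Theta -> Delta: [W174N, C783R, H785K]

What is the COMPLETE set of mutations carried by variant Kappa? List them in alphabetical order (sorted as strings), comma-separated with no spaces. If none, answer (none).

Answer: A902L,G147R,G397F,N931P

Derivation:
At Beta: gained [] -> total []
At Lambda: gained ['A902L'] -> total ['A902L']
At Kappa: gained ['G397F', 'N931P', 'G147R'] -> total ['A902L', 'G147R', 'G397F', 'N931P']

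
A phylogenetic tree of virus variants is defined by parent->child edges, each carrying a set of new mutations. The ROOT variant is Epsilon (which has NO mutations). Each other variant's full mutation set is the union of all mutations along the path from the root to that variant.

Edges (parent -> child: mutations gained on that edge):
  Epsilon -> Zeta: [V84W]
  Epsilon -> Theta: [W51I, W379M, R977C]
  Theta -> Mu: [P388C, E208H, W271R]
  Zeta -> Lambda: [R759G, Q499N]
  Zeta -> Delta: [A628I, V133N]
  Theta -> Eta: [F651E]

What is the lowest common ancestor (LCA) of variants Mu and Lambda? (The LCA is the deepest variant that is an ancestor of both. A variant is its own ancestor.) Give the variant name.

Path from root to Mu: Epsilon -> Theta -> Mu
  ancestors of Mu: {Epsilon, Theta, Mu}
Path from root to Lambda: Epsilon -> Zeta -> Lambda
  ancestors of Lambda: {Epsilon, Zeta, Lambda}
Common ancestors: {Epsilon}
Walk up from Lambda: Lambda (not in ancestors of Mu), Zeta (not in ancestors of Mu), Epsilon (in ancestors of Mu)
Deepest common ancestor (LCA) = Epsilon

Answer: Epsilon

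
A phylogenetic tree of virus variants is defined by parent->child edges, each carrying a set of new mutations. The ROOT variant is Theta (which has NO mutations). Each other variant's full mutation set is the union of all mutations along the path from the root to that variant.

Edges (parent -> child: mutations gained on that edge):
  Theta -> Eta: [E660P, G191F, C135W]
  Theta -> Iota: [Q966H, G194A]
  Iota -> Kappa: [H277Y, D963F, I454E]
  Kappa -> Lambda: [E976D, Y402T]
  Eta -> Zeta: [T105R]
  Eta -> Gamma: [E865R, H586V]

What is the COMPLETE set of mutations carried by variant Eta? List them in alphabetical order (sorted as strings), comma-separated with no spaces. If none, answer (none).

At Theta: gained [] -> total []
At Eta: gained ['E660P', 'G191F', 'C135W'] -> total ['C135W', 'E660P', 'G191F']

Answer: C135W,E660P,G191F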